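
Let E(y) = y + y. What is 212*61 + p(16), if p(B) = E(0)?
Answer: 12932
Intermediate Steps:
E(y) = 2*y
p(B) = 0 (p(B) = 2*0 = 0)
212*61 + p(16) = 212*61 + 0 = 12932 + 0 = 12932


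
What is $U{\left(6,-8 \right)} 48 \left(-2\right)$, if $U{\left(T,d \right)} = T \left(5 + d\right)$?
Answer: $1728$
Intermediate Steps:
$U{\left(6,-8 \right)} 48 \left(-2\right) = 6 \left(5 - 8\right) 48 \left(-2\right) = 6 \left(-3\right) \left(-96\right) = \left(-18\right) \left(-96\right) = 1728$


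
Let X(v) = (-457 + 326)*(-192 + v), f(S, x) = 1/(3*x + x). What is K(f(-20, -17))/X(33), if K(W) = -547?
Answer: -547/20829 ≈ -0.026261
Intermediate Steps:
f(S, x) = 1/(4*x)
X(v) = 25152 - 131*v (X(v) = -131*(-192 + v) = 25152 - 131*v)
K(f(-20, -17))/X(33) = -547/(25152 - 131*33) = -547/(25152 - 4323) = -547/20829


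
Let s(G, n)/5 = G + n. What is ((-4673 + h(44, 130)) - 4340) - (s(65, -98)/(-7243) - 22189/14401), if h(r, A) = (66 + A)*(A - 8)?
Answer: 1554220033019/104306443 ≈ 14901.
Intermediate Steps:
s(G, n) = 5*G + 5*n (s(G, n) = 5*(G + n) = 5*G + 5*n)
h(r, A) = (-8 + A)*(66 + A) (h(r, A) = (66 + A)*(-8 + A) = (-8 + A)*(66 + A))
((-4673 + h(44, 130)) - 4340) - (s(65, -98)/(-7243) - 22189/14401) = ((-4673 + (-528 + 130² + 58*130)) - 4340) - ((5*65 + 5*(-98))/(-7243) - 22189/14401) = ((-4673 + (-528 + 16900 + 7540)) - 4340) - ((325 - 490)*(-1/7243) - 22189*1/14401) = ((-4673 + 23912) - 4340) - (-165*(-1/7243) - 22189/14401) = (19239 - 4340) - (165/7243 - 22189/14401) = 14899 - 1*(-158338762/104306443) = 14899 + 158338762/104306443 = 1554220033019/104306443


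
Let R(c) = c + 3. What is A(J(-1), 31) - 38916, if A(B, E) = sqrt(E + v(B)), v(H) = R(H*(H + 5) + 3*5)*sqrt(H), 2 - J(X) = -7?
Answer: -38916 + sqrt(463) ≈ -38895.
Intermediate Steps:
J(X) = 9 (J(X) = 2 - 1*(-7) = 2 + 7 = 9)
R(c) = 3 + c
v(H) = sqrt(H)*(18 + H*(5 + H)) (v(H) = (3 + (H*(H + 5) + 3*5))*sqrt(H) = (3 + (H*(5 + H) + 15))*sqrt(H) = (3 + (15 + H*(5 + H)))*sqrt(H) = (18 + H*(5 + H))*sqrt(H) = sqrt(H)*(18 + H*(5 + H)))
A(B, E) = sqrt(E + sqrt(B)*(18 + B**2 + 5*B))
A(J(-1), 31) - 38916 = sqrt(31 + sqrt(9)*(18 + 9**2 + 5*9)) - 38916 = sqrt(31 + 3*(18 + 81 + 45)) - 38916 = sqrt(31 + 3*144) - 38916 = sqrt(31 + 432) - 38916 = sqrt(463) - 38916 = -38916 + sqrt(463)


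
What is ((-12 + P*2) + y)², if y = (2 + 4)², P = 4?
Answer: 1024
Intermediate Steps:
y = 36 (y = 6² = 36)
((-12 + P*2) + y)² = ((-12 + 4*2) + 36)² = ((-12 + 8) + 36)² = (-4 + 36)² = 32² = 1024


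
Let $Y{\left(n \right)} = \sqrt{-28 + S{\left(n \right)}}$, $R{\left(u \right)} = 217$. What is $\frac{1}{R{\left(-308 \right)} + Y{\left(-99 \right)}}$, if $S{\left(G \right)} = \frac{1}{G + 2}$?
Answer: $\frac{21049}{4570350} - \frac{i \sqrt{263549}}{4570350} \approx 0.0046056 - 0.00011233 i$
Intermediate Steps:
$S{\left(G \right)} = \frac{1}{2 + G}$
$Y{\left(n \right)} = \sqrt{-28 + \frac{1}{2 + n}}$
$\frac{1}{R{\left(-308 \right)} + Y{\left(-99 \right)}} = \frac{1}{217 + \sqrt{\frac{-55 - -2772}{2 - 99}}} = \frac{1}{217 + \sqrt{\frac{-55 + 2772}{-97}}} = \frac{1}{217 + \sqrt{\left(- \frac{1}{97}\right) 2717}} = \frac{1}{217 + \sqrt{- \frac{2717}{97}}} = \frac{1}{217 + \frac{i \sqrt{263549}}{97}}$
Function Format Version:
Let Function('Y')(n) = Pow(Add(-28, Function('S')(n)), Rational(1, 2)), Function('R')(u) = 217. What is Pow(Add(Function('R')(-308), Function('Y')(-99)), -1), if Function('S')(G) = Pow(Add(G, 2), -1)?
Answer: Add(Rational(21049, 4570350), Mul(Rational(-1, 4570350), I, Pow(263549, Rational(1, 2)))) ≈ Add(0.0046056, Mul(-0.00011233, I))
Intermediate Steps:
Function('S')(G) = Pow(Add(2, G), -1)
Function('Y')(n) = Pow(Add(-28, Pow(Add(2, n), -1)), Rational(1, 2))
Pow(Add(Function('R')(-308), Function('Y')(-99)), -1) = Pow(Add(217, Pow(Mul(Pow(Add(2, -99), -1), Add(-55, Mul(-28, -99))), Rational(1, 2))), -1) = Pow(Add(217, Pow(Mul(Pow(-97, -1), Add(-55, 2772)), Rational(1, 2))), -1) = Pow(Add(217, Pow(Mul(Rational(-1, 97), 2717), Rational(1, 2))), -1) = Pow(Add(217, Pow(Rational(-2717, 97), Rational(1, 2))), -1) = Pow(Add(217, Mul(Rational(1, 97), I, Pow(263549, Rational(1, 2)))), -1)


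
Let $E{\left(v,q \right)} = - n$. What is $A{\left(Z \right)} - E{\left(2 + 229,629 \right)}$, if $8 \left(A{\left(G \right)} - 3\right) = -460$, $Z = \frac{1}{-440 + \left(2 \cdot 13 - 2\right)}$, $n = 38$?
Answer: $- \frac{33}{2} \approx -16.5$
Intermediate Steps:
$Z = - \frac{1}{416}$ ($Z = \frac{1}{-440 + \left(26 - 2\right)} = \frac{1}{-440 + 24} = \frac{1}{-416} = - \frac{1}{416} \approx -0.0024038$)
$A{\left(G \right)} = - \frac{109}{2}$ ($A{\left(G \right)} = 3 + \frac{1}{8} \left(-460\right) = 3 - \frac{115}{2} = - \frac{109}{2}$)
$E{\left(v,q \right)} = -38$ ($E{\left(v,q \right)} = \left(-1\right) 38 = -38$)
$A{\left(Z \right)} - E{\left(2 + 229,629 \right)} = - \frac{109}{2} - -38 = - \frac{109}{2} + 38 = - \frac{33}{2}$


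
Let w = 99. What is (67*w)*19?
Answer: 126027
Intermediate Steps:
(67*w)*19 = (67*99)*19 = 6633*19 = 126027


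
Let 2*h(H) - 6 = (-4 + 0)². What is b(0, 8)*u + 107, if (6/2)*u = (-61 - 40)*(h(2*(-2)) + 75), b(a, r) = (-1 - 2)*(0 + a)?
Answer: 107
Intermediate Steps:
h(H) = 11 (h(H) = 3 + (-4 + 0)²/2 = 3 + (½)*(-4)² = 3 + (½)*16 = 3 + 8 = 11)
b(a, r) = -3*a
u = -8686/3 (u = ((-61 - 40)*(11 + 75))/3 = (-101*86)/3 = (⅓)*(-8686) = -8686/3 ≈ -2895.3)
b(0, 8)*u + 107 = -3*0*(-8686/3) + 107 = 0*(-8686/3) + 107 = 0 + 107 = 107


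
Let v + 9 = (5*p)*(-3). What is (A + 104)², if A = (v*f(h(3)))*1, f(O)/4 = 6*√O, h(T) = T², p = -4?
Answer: 14258176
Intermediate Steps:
v = 51 (v = -9 + (5*(-4))*(-3) = -9 - 20*(-3) = -9 + 60 = 51)
f(O) = 24*√O (f(O) = 4*(6*√O) = 24*√O)
A = 3672 (A = (51*(24*√(3²)))*1 = (51*(24*√9))*1 = (51*(24*3))*1 = (51*72)*1 = 3672*1 = 3672)
(A + 104)² = (3672 + 104)² = 3776² = 14258176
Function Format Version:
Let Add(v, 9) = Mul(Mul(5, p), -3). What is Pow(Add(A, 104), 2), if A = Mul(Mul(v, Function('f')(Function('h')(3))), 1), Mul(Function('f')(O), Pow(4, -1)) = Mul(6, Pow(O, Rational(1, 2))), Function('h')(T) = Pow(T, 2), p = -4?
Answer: 14258176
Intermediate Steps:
v = 51 (v = Add(-9, Mul(Mul(5, -4), -3)) = Add(-9, Mul(-20, -3)) = Add(-9, 60) = 51)
Function('f')(O) = Mul(24, Pow(O, Rational(1, 2))) (Function('f')(O) = Mul(4, Mul(6, Pow(O, Rational(1, 2)))) = Mul(24, Pow(O, Rational(1, 2))))
A = 3672 (A = Mul(Mul(51, Mul(24, Pow(Pow(3, 2), Rational(1, 2)))), 1) = Mul(Mul(51, Mul(24, Pow(9, Rational(1, 2)))), 1) = Mul(Mul(51, Mul(24, 3)), 1) = Mul(Mul(51, 72), 1) = Mul(3672, 1) = 3672)
Pow(Add(A, 104), 2) = Pow(Add(3672, 104), 2) = Pow(3776, 2) = 14258176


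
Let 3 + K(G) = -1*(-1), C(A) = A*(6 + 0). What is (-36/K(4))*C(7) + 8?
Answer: 764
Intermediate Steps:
C(A) = 6*A (C(A) = A*6 = 6*A)
K(G) = -2 (K(G) = -3 - 1*(-1) = -3 + 1 = -2)
(-36/K(4))*C(7) + 8 = (-36/(-2))*(6*7) + 8 = -36*(-1/2)*42 + 8 = 18*42 + 8 = 756 + 8 = 764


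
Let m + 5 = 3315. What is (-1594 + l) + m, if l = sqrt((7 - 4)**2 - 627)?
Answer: 1716 + I*sqrt(618) ≈ 1716.0 + 24.86*I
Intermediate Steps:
m = 3310 (m = -5 + 3315 = 3310)
l = I*sqrt(618) (l = sqrt(3**2 - 627) = sqrt(9 - 627) = sqrt(-618) = I*sqrt(618) ≈ 24.86*I)
(-1594 + l) + m = (-1594 + I*sqrt(618)) + 3310 = 1716 + I*sqrt(618)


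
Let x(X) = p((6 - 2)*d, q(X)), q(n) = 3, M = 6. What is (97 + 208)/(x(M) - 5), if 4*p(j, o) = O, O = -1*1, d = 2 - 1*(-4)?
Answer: -1220/21 ≈ -58.095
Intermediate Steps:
d = 6 (d = 2 + 4 = 6)
O = -1
p(j, o) = -¼ (p(j, o) = (¼)*(-1) = -¼)
x(X) = -¼
(97 + 208)/(x(M) - 5) = (97 + 208)/(-¼ - 5) = 305/(-21/4) = 305*(-4/21) = -1220/21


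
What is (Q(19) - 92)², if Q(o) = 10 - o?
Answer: 10201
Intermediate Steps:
(Q(19) - 92)² = ((10 - 1*19) - 92)² = ((10 - 19) - 92)² = (-9 - 92)² = (-101)² = 10201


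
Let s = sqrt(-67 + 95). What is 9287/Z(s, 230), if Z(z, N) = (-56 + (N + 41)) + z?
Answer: 1996705/46197 - 18574*sqrt(7)/46197 ≈ 42.158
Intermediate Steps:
s = 2*sqrt(7) (s = sqrt(28) = 2*sqrt(7) ≈ 5.2915)
Z(z, N) = -15 + N + z (Z(z, N) = (-56 + (41 + N)) + z = (-15 + N) + z = -15 + N + z)
9287/Z(s, 230) = 9287/(-15 + 230 + 2*sqrt(7)) = 9287/(215 + 2*sqrt(7))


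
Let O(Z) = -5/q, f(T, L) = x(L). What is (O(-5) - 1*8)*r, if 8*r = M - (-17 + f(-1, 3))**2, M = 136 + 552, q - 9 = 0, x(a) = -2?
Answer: -8393/24 ≈ -349.71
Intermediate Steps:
q = 9 (q = 9 + 0 = 9)
f(T, L) = -2
O(Z) = -5/9
M = 688
r = 327/8 (r = (688 - (-17 - 2)**2)/8 = (688 - 1*(-19)**2)/8 = (688 - 1*361)/8 = (688 - 361)/8 = (1/8)*327 = 327/8 ≈ 40.875)
(O(-5) - 1*8)*r = (-5/9 - 1*8)*(327/8) = (-5/9 - 8)*(327/8) = -77/9*327/8 = -8393/24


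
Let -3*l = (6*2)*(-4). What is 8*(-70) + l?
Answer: -544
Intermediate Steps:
l = 16 (l = -6*2*(-4)/3 = -4*(-4) = -⅓*(-48) = 16)
8*(-70) + l = 8*(-70) + 16 = -560 + 16 = -544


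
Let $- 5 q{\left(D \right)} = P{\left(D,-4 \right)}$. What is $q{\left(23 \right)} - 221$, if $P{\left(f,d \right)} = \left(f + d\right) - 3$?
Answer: $- \frac{1121}{5} \approx -224.2$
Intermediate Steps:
$P{\left(f,d \right)} = -3 + d + f$ ($P{\left(f,d \right)} = \left(d + f\right) - 3 = -3 + d + f$)
$q{\left(D \right)} = \frac{7}{5} - \frac{D}{5}$ ($q{\left(D \right)} = - \frac{-3 - 4 + D}{5} = - \frac{-7 + D}{5} = \frac{7}{5} - \frac{D}{5}$)
$q{\left(23 \right)} - 221 = \left(\frac{7}{5} - \frac{23}{5}\right) - 221 = - \frac{16}{5} - 221 = - \frac{1121}{5}$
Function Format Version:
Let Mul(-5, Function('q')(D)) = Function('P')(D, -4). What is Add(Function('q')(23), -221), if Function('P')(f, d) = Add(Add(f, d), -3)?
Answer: Rational(-1121, 5) ≈ -224.20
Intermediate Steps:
Function('P')(f, d) = Add(-3, d, f) (Function('P')(f, d) = Add(Add(d, f), -3) = Add(-3, d, f))
Function('q')(D) = Add(Rational(7, 5), Mul(Rational(-1, 5), D)) (Function('q')(D) = Mul(Rational(-1, 5), Add(-3, -4, D)) = Mul(Rational(-1, 5), Add(-7, D)) = Add(Rational(7, 5), Mul(Rational(-1, 5), D)))
Add(Function('q')(23), -221) = Add(Add(Rational(7, 5), Mul(Rational(-1, 5), 23)), -221) = Add(Add(Rational(7, 5), Rational(-23, 5)), -221) = Add(Rational(-16, 5), -221) = Rational(-1121, 5)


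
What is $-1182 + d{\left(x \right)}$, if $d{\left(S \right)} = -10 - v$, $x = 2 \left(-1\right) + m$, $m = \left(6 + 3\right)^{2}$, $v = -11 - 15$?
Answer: $-1166$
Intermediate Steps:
$v = -26$ ($v = -11 - 15 = -26$)
$m = 81$ ($m = 9^{2} = 81$)
$x = 79$ ($x = 2 \left(-1\right) + 81 = -2 + 81 = 79$)
$d{\left(S \right)} = 16$ ($d{\left(S \right)} = -10 - -26 = -10 + 26 = 16$)
$-1182 + d{\left(x \right)} = -1182 + 16 = -1166$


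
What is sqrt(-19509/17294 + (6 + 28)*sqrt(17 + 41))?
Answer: sqrt(-337388646 + 10168802824*sqrt(58))/17294 ≈ 16.056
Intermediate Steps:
sqrt(-19509/17294 + (6 + 28)*sqrt(17 + 41)) = sqrt(-19509*1/17294 + 34*sqrt(58)) = sqrt(-19509/17294 + 34*sqrt(58))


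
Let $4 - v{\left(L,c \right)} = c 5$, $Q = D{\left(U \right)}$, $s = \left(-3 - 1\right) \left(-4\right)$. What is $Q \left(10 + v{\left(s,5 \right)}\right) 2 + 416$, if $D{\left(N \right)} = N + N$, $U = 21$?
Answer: $-508$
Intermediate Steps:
$s = 16$ ($s = \left(-4\right) \left(-4\right) = 16$)
$D{\left(N \right)} = 2 N$
$Q = 42$ ($Q = 2 \cdot 21 = 42$)
$v{\left(L,c \right)} = 4 - 5 c$ ($v{\left(L,c \right)} = 4 - c 5 = 4 - 5 c$)
$Q \left(10 + v{\left(s,5 \right)}\right) 2 + 416 = 42 \left(10 + \left(4 - 25\right)\right) 2 + 416 = 42 \left(10 - 21\right) 2 + 416 = 42 \left(\left(-11\right) 2\right) + 416 = 42 \left(-22\right) + 416 = -924 + 416 = -508$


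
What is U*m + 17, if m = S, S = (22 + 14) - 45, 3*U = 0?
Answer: 17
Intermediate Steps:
U = 0 (U = (1/3)*0 = 0)
S = -9 (S = 36 - 45 = -9)
m = -9
U*m + 17 = 0*(-9) + 17 = 0 + 17 = 17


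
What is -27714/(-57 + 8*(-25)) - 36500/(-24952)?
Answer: 175225057/1603166 ≈ 109.30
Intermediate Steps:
-27714/(-57 + 8*(-25)) - 36500/(-24952) = -27714/(-57 - 200) - 36500*(-1/24952) = -27714/(-257) + 9125/6238 = -27714*(-1/257) + 9125/6238 = 27714/257 + 9125/6238 = 175225057/1603166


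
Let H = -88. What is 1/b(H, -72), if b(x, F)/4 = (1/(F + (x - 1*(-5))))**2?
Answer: 24025/4 ≈ 6006.3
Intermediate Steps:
b(x, F) = 4/(5 + F + x)**2 (b(x, F) = 4*(1/(F + (x - 1*(-5))))**2 = 4*(1/(F + (x + 5)))**2 = 4*(1/(F + (5 + x)))**2 = 4*(1/(5 + F + x))**2 = 4/(5 + F + x)**2)
1/b(H, -72) = 1/(4/(5 - 72 - 88)**2) = 1/(4/(-155)**2) = 1/(4*(1/24025)) = 1/(4/24025) = 24025/4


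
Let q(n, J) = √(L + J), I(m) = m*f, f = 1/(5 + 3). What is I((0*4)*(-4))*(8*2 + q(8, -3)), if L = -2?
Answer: 0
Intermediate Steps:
f = ⅛ (f = 1/8 = ⅛ ≈ 0.12500)
I(m) = m/8 (I(m) = m*(⅛) = m/8)
q(n, J) = √(-2 + J)
I((0*4)*(-4))*(8*2 + q(8, -3)) = (((0*4)*(-4))/8)*(8*2 + √(-2 - 3)) = ((0*(-4))/8)*(16 + √(-5)) = ((⅛)*0)*(16 + I*√5) = 0*(16 + I*√5) = 0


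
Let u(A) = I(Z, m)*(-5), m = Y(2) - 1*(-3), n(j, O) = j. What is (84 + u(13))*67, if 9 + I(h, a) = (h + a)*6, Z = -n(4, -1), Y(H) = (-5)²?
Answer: -39597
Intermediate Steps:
Y(H) = 25
Z = -4 (Z = -1*4 = -4)
m = 28 (m = 25 - 1*(-3) = 25 + 3 = 28)
I(h, a) = -9 + 6*a + 6*h (I(h, a) = -9 + (h + a)*6 = -9 + (a + h)*6 = -9 + (6*a + 6*h) = -9 + 6*a + 6*h)
u(A) = -675 (u(A) = (-9 + 6*28 + 6*(-4))*(-5) = (-9 + 168 - 24)*(-5) = 135*(-5) = -675)
(84 + u(13))*67 = (84 - 675)*67 = -591*67 = -39597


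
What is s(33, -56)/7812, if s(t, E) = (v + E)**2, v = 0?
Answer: 112/279 ≈ 0.40143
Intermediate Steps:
s(t, E) = E**2 (s(t, E) = (0 + E)**2 = E**2)
s(33, -56)/7812 = (-56)**2/7812 = 3136*(1/7812) = 112/279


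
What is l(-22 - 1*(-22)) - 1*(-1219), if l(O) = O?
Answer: 1219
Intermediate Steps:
l(-22 - 1*(-22)) - 1*(-1219) = (-22 - 1*(-22)) - 1*(-1219) = (-22 + 22) + 1219 = 0 + 1219 = 1219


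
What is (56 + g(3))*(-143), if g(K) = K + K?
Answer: -8866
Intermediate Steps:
g(K) = 2*K
(56 + g(3))*(-143) = (56 + 2*3)*(-143) = (56 + 6)*(-143) = 62*(-143) = -8866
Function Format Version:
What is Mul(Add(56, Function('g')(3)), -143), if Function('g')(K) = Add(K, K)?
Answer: -8866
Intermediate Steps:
Function('g')(K) = Mul(2, K)
Mul(Add(56, Function('g')(3)), -143) = Mul(Add(56, Mul(2, 3)), -143) = Mul(Add(56, 6), -143) = Mul(62, -143) = -8866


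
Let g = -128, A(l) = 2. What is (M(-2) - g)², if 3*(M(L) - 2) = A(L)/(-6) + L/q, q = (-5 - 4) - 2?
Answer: 165508225/9801 ≈ 16887.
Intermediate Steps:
q = -11 (q = -9 - 2 = -11)
M(L) = 17/9 - L/33 (M(L) = 2 + (2/(-6) + L/(-11))/3 = 2 + (2*(-⅙) + L*(-1/11))/3 = 2 + (-⅓ - L/11)/3 = 2 + (-⅑ - L/33) = 17/9 - L/33)
(M(-2) - g)² = ((17/9 - 1/33*(-2)) - 1*(-128))² = ((17/9 + 2/33) + 128)² = (193/99 + 128)² = (12865/99)² = 165508225/9801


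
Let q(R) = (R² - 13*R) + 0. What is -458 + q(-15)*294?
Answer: 123022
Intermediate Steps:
q(R) = R² - 13*R
-458 + q(-15)*294 = -458 - 15*(-13 - 15)*294 = -458 - 15*(-28)*294 = -458 + 420*294 = -458 + 123480 = 123022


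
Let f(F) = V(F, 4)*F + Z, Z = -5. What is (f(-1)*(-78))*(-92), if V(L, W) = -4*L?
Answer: -64584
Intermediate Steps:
f(F) = -5 - 4*F² (f(F) = (-4*F)*F - 5 = -4*F² - 5 = -5 - 4*F²)
(f(-1)*(-78))*(-92) = ((-5 - 4*(-1)²)*(-78))*(-92) = ((-5 - 4*1)*(-78))*(-92) = ((-5 - 4)*(-78))*(-92) = -9*(-78)*(-92) = 702*(-92) = -64584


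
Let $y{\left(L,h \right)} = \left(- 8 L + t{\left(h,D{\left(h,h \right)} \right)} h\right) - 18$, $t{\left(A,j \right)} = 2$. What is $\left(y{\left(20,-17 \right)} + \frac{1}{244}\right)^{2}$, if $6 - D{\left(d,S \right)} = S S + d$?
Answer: $\frac{2675682529}{59536} \approx 44942.0$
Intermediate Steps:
$D{\left(d,S \right)} = 6 - d - S^{2}$ ($D{\left(d,S \right)} = 6 - \left(S S + d\right) = 6 - \left(S^{2} + d\right) = 6 - \left(d + S^{2}\right) = 6 - d - S^{2}$)
$y{\left(L,h \right)} = -18 - 8 L + 2 h$ ($y{\left(L,h \right)} = \left(- 8 L + 2 h\right) - 18 = -18 - 8 L + 2 h$)
$\left(y{\left(20,-17 \right)} + \frac{1}{244}\right)^{2} = \left(\left(-18 - 160 + 2 \left(-17\right)\right) + \frac{1}{244}\right)^{2} = \left(\left(-18 - 160 - 34\right) + \frac{1}{244}\right)^{2} = \left(-212 + \frac{1}{244}\right)^{2} = \left(- \frac{51727}{244}\right)^{2} = \frac{2675682529}{59536}$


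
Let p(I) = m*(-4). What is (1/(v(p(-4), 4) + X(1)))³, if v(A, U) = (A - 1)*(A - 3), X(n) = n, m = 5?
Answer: 1/113379904 ≈ 8.8199e-9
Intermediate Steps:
p(I) = -20 (p(I) = 5*(-4) = -20)
v(A, U) = (-1 + A)*(-3 + A)
(1/(v(p(-4), 4) + X(1)))³ = (1/((3 + (-20)² - 4*(-20)) + 1))³ = (1/((3 + 400 + 80) + 1))³ = (1/(483 + 1))³ = (1/484)³ = 1/113379904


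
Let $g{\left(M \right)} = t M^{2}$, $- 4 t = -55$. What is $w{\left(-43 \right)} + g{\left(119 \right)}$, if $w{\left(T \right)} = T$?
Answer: $\frac{778683}{4} \approx 1.9467 \cdot 10^{5}$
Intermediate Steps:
$t = \frac{55}{4}$ ($t = \left(- \frac{1}{4}\right) \left(-55\right) = \frac{55}{4} \approx 13.75$)
$g{\left(M \right)} = \frac{55 M^{2}}{4}$
$w{\left(-43 \right)} + g{\left(119 \right)} = -43 + \frac{55 \cdot 119^{2}}{4} = -43 + \frac{55}{4} \cdot 14161 = -43 + \frac{778855}{4} = \frac{778683}{4}$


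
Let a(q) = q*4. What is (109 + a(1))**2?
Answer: 12769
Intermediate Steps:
a(q) = 4*q
(109 + a(1))**2 = (109 + 4*1)**2 = (109 + 4)**2 = 113**2 = 12769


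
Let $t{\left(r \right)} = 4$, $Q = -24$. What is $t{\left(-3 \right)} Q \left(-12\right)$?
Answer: $1152$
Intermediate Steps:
$t{\left(-3 \right)} Q \left(-12\right) = 4 \left(-24\right) \left(-12\right) = \left(-96\right) \left(-12\right) = 1152$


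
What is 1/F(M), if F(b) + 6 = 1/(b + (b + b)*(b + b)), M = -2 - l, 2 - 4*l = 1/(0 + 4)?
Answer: -1365/8126 ≈ -0.16798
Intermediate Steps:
l = 7/16 (l = ½ - 1/(4*(0 + 4)) = ½ - ¼/4 = ½ - ¼*¼ = ½ - 1/16 = 7/16 ≈ 0.43750)
M = -39/16 (M = -2 - 1*7/16 = -2 - 7/16 = -39/16 ≈ -2.4375)
F(b) = -6 + 1/(b + 4*b²) (F(b) = -6 + 1/(b + (b + b)*(b + b)) = -6 + 1/(b + (2*b)*(2*b)) = -6 + 1/(b + 4*b²))
1/F(M) = 1/((1 - 24*(-39/16)² - 6*(-39/16))/((-39/16)*(1 + 4*(-39/16)))) = 1/(-16*(1 - 24*1521/256 + 117/8)/(39*(1 - 39/4))) = 1/(-16*(1 - 4563/32 + 117/8)/(39*(-35/4))) = 1/(-16/39*(-4/35)*(-4063/32)) = 1/(-8126/1365) = -1365/8126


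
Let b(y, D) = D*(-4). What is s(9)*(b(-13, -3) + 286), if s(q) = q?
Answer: 2682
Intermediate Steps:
b(y, D) = -4*D
s(9)*(b(-13, -3) + 286) = 9*(-4*(-3) + 286) = 9*(12 + 286) = 9*298 = 2682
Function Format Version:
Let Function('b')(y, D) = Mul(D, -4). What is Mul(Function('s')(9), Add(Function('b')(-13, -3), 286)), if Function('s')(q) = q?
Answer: 2682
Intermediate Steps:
Function('b')(y, D) = Mul(-4, D)
Mul(Function('s')(9), Add(Function('b')(-13, -3), 286)) = Mul(9, Add(Mul(-4, -3), 286)) = Mul(9, Add(12, 286)) = Mul(9, 298) = 2682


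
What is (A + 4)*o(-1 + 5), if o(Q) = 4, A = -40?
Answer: -144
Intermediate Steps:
(A + 4)*o(-1 + 5) = (-40 + 4)*4 = -36*4 = -144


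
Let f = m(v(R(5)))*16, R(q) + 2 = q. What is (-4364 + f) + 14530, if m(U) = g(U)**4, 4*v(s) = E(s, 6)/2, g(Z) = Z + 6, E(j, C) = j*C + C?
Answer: 115142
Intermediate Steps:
R(q) = -2 + q
E(j, C) = C + C*j (E(j, C) = C*j + C = C + C*j)
g(Z) = 6 + Z
v(s) = 3/4 + 3*s/4 (v(s) = ((6*(1 + s))/2)/4 = ((6 + 6*s)*(1/2))/4 = (3 + 3*s)/4 = 3/4 + 3*s/4)
m(U) = (6 + U)**4
f = 104976 (f = (6 + (3/4 + 3*(-2 + 5)/4))**4*16 = (6 + (3/4 + (3/4)*3))**4*16 = (6 + (3/4 + 9/4))**4*16 = (6 + 3)**4*16 = 9**4*16 = 6561*16 = 104976)
(-4364 + f) + 14530 = (-4364 + 104976) + 14530 = 100612 + 14530 = 115142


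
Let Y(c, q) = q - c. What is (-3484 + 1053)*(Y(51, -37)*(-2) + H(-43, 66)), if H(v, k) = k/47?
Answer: -20269678/47 ≈ -4.3127e+5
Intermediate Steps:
H(v, k) = k/47 (H(v, k) = k*(1/47) = k/47)
(-3484 + 1053)*(Y(51, -37)*(-2) + H(-43, 66)) = (-3484 + 1053)*((-37 - 1*51)*(-2) + (1/47)*66) = -2431*((-37 - 51)*(-2) + 66/47) = -2431*(-88*(-2) + 66/47) = -2431*(176 + 66/47) = -2431*8338/47 = -20269678/47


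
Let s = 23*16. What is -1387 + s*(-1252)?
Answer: -462123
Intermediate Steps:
s = 368
-1387 + s*(-1252) = -1387 + 368*(-1252) = -1387 - 460736 = -462123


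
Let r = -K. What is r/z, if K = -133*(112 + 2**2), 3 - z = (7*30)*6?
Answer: -15428/1257 ≈ -12.274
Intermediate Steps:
z = -1257 (z = 3 - 7*30*6 = 3 - 210*6 = 3 - 1*1260 = 3 - 1260 = -1257)
K = -15428 (K = -133*(112 + 4) = -133*116 = -15428)
r = 15428 (r = -1*(-15428) = 15428)
r/z = 15428/(-1257) = 15428*(-1/1257) = -15428/1257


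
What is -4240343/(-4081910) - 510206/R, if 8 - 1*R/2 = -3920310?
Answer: 3895546375586/4000596311845 ≈ 0.97374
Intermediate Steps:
R = 7840636 (R = 16 - 2*(-3920310) = 16 + 7840620 = 7840636)
-4240343/(-4081910) - 510206/R = -4240343/(-4081910) - 510206/7840636 = -4240343*(-1/4081910) - 510206*1/7840636 = 4240343/4081910 - 255103/3920318 = 3895546375586/4000596311845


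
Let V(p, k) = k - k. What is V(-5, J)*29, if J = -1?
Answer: 0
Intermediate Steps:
V(p, k) = 0
V(-5, J)*29 = 0*29 = 0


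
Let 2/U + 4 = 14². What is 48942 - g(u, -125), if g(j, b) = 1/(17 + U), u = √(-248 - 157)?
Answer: 79922190/1633 ≈ 48942.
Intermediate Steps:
U = 1/96 (U = 2/(-4 + 14²) = 2/(-4 + 196) = 2/192 = 2*(1/192) = 1/96 ≈ 0.010417)
u = 9*I*√5 (u = √(-405) = 9*I*√5 ≈ 20.125*I)
g(j, b) = 96/1633 (g(j, b) = 1/(17 + 1/96) = 1/(1633/96) = 96/1633)
48942 - g(u, -125) = 48942 - 1*96/1633 = 48942 - 96/1633 = 79922190/1633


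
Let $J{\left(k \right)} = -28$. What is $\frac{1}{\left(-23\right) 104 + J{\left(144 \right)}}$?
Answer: $- \frac{1}{2420} \approx -0.00041322$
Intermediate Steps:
$\frac{1}{\left(-23\right) 104 + J{\left(144 \right)}} = \frac{1}{\left(-23\right) 104 - 28} = \frac{1}{-2392 - 28} = \frac{1}{-2420} = - \frac{1}{2420}$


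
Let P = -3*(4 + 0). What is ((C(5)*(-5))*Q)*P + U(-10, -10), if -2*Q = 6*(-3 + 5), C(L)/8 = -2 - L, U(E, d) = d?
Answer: 20150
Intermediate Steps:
C(L) = -16 - 8*L (C(L) = 8*(-2 - L) = -16 - 8*L)
Q = -6 (Q = -3*(-3 + 5) = -3*2 = -½*12 = -6)
P = -12 (P = -3*4 = -12)
((C(5)*(-5))*Q)*P + U(-10, -10) = (((-16 - 8*5)*(-5))*(-6))*(-12) - 10 = (((-16 - 40)*(-5))*(-6))*(-12) - 10 = (-56*(-5)*(-6))*(-12) - 10 = (280*(-6))*(-12) - 10 = -1680*(-12) - 10 = 20160 - 10 = 20150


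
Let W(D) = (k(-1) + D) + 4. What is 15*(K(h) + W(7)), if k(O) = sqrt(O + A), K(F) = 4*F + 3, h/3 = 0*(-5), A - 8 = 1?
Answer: 210 + 30*sqrt(2) ≈ 252.43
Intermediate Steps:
A = 9 (A = 8 + 1 = 9)
h = 0 (h = 3*(0*(-5)) = 3*0 = 0)
K(F) = 3 + 4*F
k(O) = sqrt(9 + O) (k(O) = sqrt(O + 9) = sqrt(9 + O))
W(D) = 4 + D + 2*sqrt(2) (W(D) = (sqrt(9 - 1) + D) + 4 = (sqrt(8) + D) + 4 = (2*sqrt(2) + D) + 4 = (D + 2*sqrt(2)) + 4 = 4 + D + 2*sqrt(2))
15*(K(h) + W(7)) = 15*((3 + 4*0) + (4 + 7 + 2*sqrt(2))) = 15*((3 + 0) + (11 + 2*sqrt(2))) = 15*(3 + (11 + 2*sqrt(2))) = 15*(14 + 2*sqrt(2)) = 210 + 30*sqrt(2)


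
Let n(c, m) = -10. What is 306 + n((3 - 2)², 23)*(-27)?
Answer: 576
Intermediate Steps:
306 + n((3 - 2)², 23)*(-27) = 306 - 10*(-27) = 306 + 270 = 576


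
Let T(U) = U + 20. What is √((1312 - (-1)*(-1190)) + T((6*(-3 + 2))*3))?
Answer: 2*√31 ≈ 11.136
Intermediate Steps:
T(U) = 20 + U
√((1312 - (-1)*(-1190)) + T((6*(-3 + 2))*3)) = √((1312 - (-1)*(-1190)) + (20 + (6*(-3 + 2))*3)) = √((1312 - 1*1190) + (20 + (6*(-1))*3)) = √((1312 - 1190) + (20 - 6*3)) = √(122 + (20 - 18)) = √(122 + 2) = √124 = 2*√31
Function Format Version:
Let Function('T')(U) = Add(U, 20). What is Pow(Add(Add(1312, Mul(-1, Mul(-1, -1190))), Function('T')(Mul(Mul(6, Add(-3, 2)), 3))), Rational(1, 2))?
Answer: Mul(2, Pow(31, Rational(1, 2))) ≈ 11.136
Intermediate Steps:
Function('T')(U) = Add(20, U)
Pow(Add(Add(1312, Mul(-1, Mul(-1, -1190))), Function('T')(Mul(Mul(6, Add(-3, 2)), 3))), Rational(1, 2)) = Pow(Add(Add(1312, Mul(-1, Mul(-1, -1190))), Add(20, Mul(Mul(6, Add(-3, 2)), 3))), Rational(1, 2)) = Pow(Add(Add(1312, Mul(-1, 1190)), Add(20, Mul(Mul(6, -1), 3))), Rational(1, 2)) = Pow(Add(Add(1312, -1190), Add(20, Mul(-6, 3))), Rational(1, 2)) = Pow(Add(122, Add(20, -18)), Rational(1, 2)) = Pow(Add(122, 2), Rational(1, 2)) = Pow(124, Rational(1, 2)) = Mul(2, Pow(31, Rational(1, 2)))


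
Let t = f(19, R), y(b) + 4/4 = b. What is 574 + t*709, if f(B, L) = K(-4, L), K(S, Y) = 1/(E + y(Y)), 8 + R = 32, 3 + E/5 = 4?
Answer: 16781/28 ≈ 599.32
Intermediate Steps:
E = 5 (E = -15 + 5*4 = -15 + 20 = 5)
y(b) = -1 + b
R = 24 (R = -8 + 32 = 24)
K(S, Y) = 1/(4 + Y) (K(S, Y) = 1/(5 + (-1 + Y)) = 1/(4 + Y))
f(B, L) = 1/(4 + L)
t = 1/28 (t = 1/(4 + 24) = 1/28 ≈ 0.035714)
574 + t*709 = 574 + (1/28)*709 = 574 + 709/28 = 16781/28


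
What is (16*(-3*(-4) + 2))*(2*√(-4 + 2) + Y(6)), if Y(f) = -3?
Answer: -672 + 448*I*√2 ≈ -672.0 + 633.57*I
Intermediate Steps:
(16*(-3*(-4) + 2))*(2*√(-4 + 2) + Y(6)) = (16*(-3*(-4) + 2))*(2*√(-4 + 2) - 3) = (16*(12 + 2))*(2*√(-2) - 3) = (16*14)*(2*(I*√2) - 3) = 224*(2*I*√2 - 3) = 224*(-3 + 2*I*√2) = -672 + 448*I*√2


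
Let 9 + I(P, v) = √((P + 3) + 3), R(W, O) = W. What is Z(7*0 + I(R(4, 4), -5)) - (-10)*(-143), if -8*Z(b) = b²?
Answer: -11531/8 + 9*√10/4 ≈ -1434.3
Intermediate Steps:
I(P, v) = -9 + √(6 + P) (I(P, v) = -9 + √((P + 3) + 3) = -9 + √((3 + P) + 3) = -9 + √(6 + P))
Z(b) = -b²/8
Z(7*0 + I(R(4, 4), -5)) - (-10)*(-143) = -(7*0 + (-9 + √(6 + 4)))²/8 - (-10)*(-143) = -(0 + (-9 + √10))²/8 - 1*1430 = -(-9 + √10)²/8 - 1430 = -1430 - (-9 + √10)²/8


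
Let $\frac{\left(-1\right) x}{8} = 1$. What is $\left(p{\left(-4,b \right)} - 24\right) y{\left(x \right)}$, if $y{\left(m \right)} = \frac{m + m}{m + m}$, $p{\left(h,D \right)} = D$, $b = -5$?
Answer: $-29$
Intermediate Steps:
$x = -8$ ($x = \left(-8\right) 1 = -8$)
$y{\left(m \right)} = 1$ ($y{\left(m \right)} = \frac{2 m}{2 m} = 2 m \frac{1}{2 m} = 1$)
$\left(p{\left(-4,b \right)} - 24\right) y{\left(x \right)} = \left(-5 - 24\right) 1 = \left(-29\right) 1 = -29$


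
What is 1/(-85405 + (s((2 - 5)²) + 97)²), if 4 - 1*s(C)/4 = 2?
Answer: -1/74380 ≈ -1.3444e-5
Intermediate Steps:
s(C) = 8 (s(C) = 16 - 4*2 = 16 - 8 = 8)
1/(-85405 + (s((2 - 5)²) + 97)²) = 1/(-85405 + (8 + 97)²) = 1/(-85405 + 105²) = 1/(-85405 + 11025) = 1/(-74380) = -1/74380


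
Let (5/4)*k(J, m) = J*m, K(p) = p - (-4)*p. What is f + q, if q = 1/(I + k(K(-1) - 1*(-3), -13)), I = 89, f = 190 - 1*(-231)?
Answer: 231134/549 ≈ 421.01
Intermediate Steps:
K(p) = 5*p (K(p) = p + 4*p = 5*p)
f = 421 (f = 190 + 231 = 421)
k(J, m) = 4*J*m/5 (k(J, m) = 4*(J*m)/5 = 4*J*m/5)
q = 5/549 (q = 1/(89 + (⅘)*(5*(-1) - 1*(-3))*(-13)) = 1/(89 + (⅘)*(-5 + 3)*(-13)) = 1/(89 + (⅘)*(-2)*(-13)) = 1/(89 + 104/5) = 1/(549/5) = 5/549 ≈ 0.0091075)
f + q = 421 + 5/549 = 231134/549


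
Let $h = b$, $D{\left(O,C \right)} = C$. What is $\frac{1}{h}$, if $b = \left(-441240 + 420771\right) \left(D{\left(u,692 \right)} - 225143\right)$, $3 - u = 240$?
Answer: $\frac{1}{4594287519} \approx 2.1766 \cdot 10^{-10}$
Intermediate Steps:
$u = -237$ ($u = 3 - 240 = -237$)
$b = 4594287519$ ($b = \left(-441240 + 420771\right) \left(692 - 225143\right) = \left(-20469\right) \left(-224451\right) = 4594287519$)
$h = 4594287519$
$\frac{1}{h} = \frac{1}{4594287519}$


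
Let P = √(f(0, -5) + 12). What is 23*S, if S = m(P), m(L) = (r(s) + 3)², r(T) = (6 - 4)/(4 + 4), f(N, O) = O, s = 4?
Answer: 3887/16 ≈ 242.94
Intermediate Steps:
r(T) = ¼ (r(T) = 2/8 = 2*(⅛) = ¼)
P = √7 (P = √(-5 + 12) = √7 ≈ 2.6458)
m(L) = 169/16 (m(L) = (¼ + 3)² = (13/4)² = 169/16)
S = 169/16 ≈ 10.563
23*S = 23*(169/16) = 3887/16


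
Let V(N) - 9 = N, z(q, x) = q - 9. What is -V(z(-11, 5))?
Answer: 11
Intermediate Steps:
z(q, x) = -9 + q
V(N) = 9 + N
-V(z(-11, 5)) = -(9 + (-9 - 11)) = -(9 - 20) = -1*(-11) = 11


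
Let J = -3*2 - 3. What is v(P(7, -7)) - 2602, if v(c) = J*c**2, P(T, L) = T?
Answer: -3043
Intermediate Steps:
J = -9 (J = -6 - 3 = -9)
v(c) = -9*c**2
v(P(7, -7)) - 2602 = -9*7**2 - 2602 = -9*49 - 2602 = -441 - 2602 = -3043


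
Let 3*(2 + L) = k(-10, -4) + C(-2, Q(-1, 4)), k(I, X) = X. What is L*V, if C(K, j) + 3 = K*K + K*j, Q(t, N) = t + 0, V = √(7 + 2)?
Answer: -7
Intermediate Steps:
V = 3 (V = √9 = 3)
Q(t, N) = t
C(K, j) = -3 + K² + K*j (C(K, j) = -3 + (K*K + K*j) = -3 + (K² + K*j) = -3 + K² + K*j)
L = -7/3 (L = -2 + (-4 + (-3 + (-2)² - 2*(-1)))/3 = -2 + (-4 + (-3 + 4 + 2))/3 = -2 + (-4 + 3)/3 = -2 + (⅓)*(-1) = -2 - ⅓ = -7/3 ≈ -2.3333)
L*V = -7/3*3 = -7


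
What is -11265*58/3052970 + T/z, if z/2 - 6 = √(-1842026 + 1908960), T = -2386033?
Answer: 167767325829/1571058362 - 1284787*√1366/10292 ≈ -4507.0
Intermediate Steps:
z = 12 + 14*√1366 (z = 12 + 2*√(-1842026 + 1908960) = 12 + 2*√66934 = 12 + 2*(7*√1366) = 12 + 14*√1366 ≈ 529.43)
-11265*58/3052970 + T/z = -11265*58/3052970 - 2386033/(12 + 14*√1366) = -653370*1/3052970 - 2386033/(12 + 14*√1366) = -65337/305297 - 2386033/(12 + 14*√1366)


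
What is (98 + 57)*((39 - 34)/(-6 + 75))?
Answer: 775/69 ≈ 11.232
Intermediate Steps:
(98 + 57)*((39 - 34)/(-6 + 75)) = 155*(5/69) = 775/69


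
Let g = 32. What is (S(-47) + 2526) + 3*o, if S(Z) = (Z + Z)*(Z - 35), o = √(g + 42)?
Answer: 10234 + 3*√74 ≈ 10260.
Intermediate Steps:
o = √74 (o = √(32 + 42) = √74 ≈ 8.6023)
S(Z) = 2*Z*(-35 + Z) (S(Z) = (2*Z)*(-35 + Z) = 2*Z*(-35 + Z))
(S(-47) + 2526) + 3*o = (2*(-47)*(-35 - 47) + 2526) + 3*√74 = (2*(-47)*(-82) + 2526) + 3*√74 = (7708 + 2526) + 3*√74 = 10234 + 3*√74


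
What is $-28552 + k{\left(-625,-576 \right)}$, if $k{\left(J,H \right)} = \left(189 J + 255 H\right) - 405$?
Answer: $-293962$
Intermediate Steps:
$k{\left(J,H \right)} = -405 + 189 J + 255 H$
$-28552 + k{\left(-625,-576 \right)} = -28552 + \left(-405 + 189 \left(-625\right) + 255 \left(-576\right)\right) = -28552 - 265410 = -293962$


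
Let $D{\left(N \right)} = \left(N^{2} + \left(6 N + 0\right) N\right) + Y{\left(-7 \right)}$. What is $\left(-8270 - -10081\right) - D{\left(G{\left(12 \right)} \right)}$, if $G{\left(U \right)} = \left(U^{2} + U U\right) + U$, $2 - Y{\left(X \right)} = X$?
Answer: $-628198$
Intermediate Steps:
$Y{\left(X \right)} = 2 - X$
$G{\left(U \right)} = U + 2 U^{2}$ ($G{\left(U \right)} = \left(U^{2} + U^{2}\right) + U = 2 U^{2} + U = U + 2 U^{2}$)
$D{\left(N \right)} = 9 + 7 N^{2}$ ($D{\left(N \right)} = \left(N^{2} + \left(6 N + 0\right) N\right) + \left(2 - -7\right) = \left(N^{2} + 6 N N\right) + \left(2 + 7\right) = \left(N^{2} + 6 N^{2}\right) + 9 = 7 N^{2} + 9 = 9 + 7 N^{2}$)
$\left(-8270 - -10081\right) - D{\left(G{\left(12 \right)} \right)} = \left(-8270 - -10081\right) - \left(9 + 7 \left(12 \left(1 + 2 \cdot 12\right)\right)^{2}\right) = \left(-8270 + 10081\right) - \left(9 + 7 \left(12 \left(1 + 24\right)\right)^{2}\right) = 1811 - \left(9 + 7 \left(12 \cdot 25\right)^{2}\right) = 1811 - \left(9 + 7 \cdot 300^{2}\right) = 1811 - \left(9 + 7 \cdot 90000\right) = 1811 - \left(9 + 630000\right) = 1811 - 630009 = -628198$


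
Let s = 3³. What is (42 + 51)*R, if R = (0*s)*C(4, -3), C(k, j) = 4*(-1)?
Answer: 0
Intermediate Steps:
C(k, j) = -4
s = 27
R = 0 (R = (0*27)*(-4) = 0*(-4) = 0)
(42 + 51)*R = (42 + 51)*0 = 93*0 = 0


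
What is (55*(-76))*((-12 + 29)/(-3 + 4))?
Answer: -71060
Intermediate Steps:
(55*(-76))*((-12 + 29)/(-3 + 4)) = -71060/1 = -71060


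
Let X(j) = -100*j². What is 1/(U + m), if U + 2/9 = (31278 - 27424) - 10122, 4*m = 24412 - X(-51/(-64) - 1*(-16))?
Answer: 36864/253924873 ≈ 0.00014518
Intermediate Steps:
m = 53888513/4096 (m = (24412 - (-100)*(-51/(-64) - 1*(-16))²)/4 = (24412 - (-100)*(-51*(-1/64) + 16)²)/4 = (24412 - (-100)*(51/64 + 16)²)/4 = (24412 - (-100)*(1075/64)²)/4 = (24412 - (-100)*1155625/4096)/4 = (24412 - 1*(-28890625/1024))/4 = (24412 + 28890625/1024)/4 = (¼)*(53888513/1024) = 53888513/4096 ≈ 13156.)
U = -56414/9 (U = -2/9 + ((31278 - 27424) - 10122) = -2/9 + (3854 - 10122) = -2/9 - 6268 = -56414/9 ≈ -6268.2)
1/(U + m) = 1/(-56414/9 + 53888513/4096) = 1/(253924873/36864) = 36864/253924873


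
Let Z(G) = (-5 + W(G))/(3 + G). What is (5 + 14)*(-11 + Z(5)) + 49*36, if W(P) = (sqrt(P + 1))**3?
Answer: 12345/8 + 57*sqrt(6)/4 ≈ 1578.0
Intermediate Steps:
W(P) = (1 + P)**(3/2) (W(P) = (sqrt(1 + P))**3 = (1 + P)**(3/2))
Z(G) = (-5 + (1 + G)**(3/2))/(3 + G)
(5 + 14)*(-11 + Z(5)) + 49*36 = (5 + 14)*(-11 + (-5 + (1 + 5)**(3/2))/(3 + 5)) + 49*36 = 19*(-11 + (-5 + 6**(3/2))/8) + 1764 = 19*(-11 + (-5 + 6*sqrt(6))/8) + 1764 = 19*(-11 + (-5/8 + 3*sqrt(6)/4)) + 1764 = 19*(-93/8 + 3*sqrt(6)/4) + 1764 = (-1767/8 + 57*sqrt(6)/4) + 1764 = 12345/8 + 57*sqrt(6)/4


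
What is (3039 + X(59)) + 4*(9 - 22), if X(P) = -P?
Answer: 2928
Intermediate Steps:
(3039 + X(59)) + 4*(9 - 22) = (3039 - 1*59) + 4*(9 - 22) = (3039 - 59) + 4*(-13) = 2980 - 52 = 2928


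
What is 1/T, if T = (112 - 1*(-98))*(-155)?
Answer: -1/32550 ≈ -3.0722e-5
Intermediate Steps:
T = -32550 (T = (112 + 98)*(-155) = 210*(-155) = -32550)
1/T = 1/(-32550) = -1/32550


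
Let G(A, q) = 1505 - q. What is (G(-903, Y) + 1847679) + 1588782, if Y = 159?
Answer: 3437807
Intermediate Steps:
(G(-903, Y) + 1847679) + 1588782 = ((1505 - 1*159) + 1847679) + 1588782 = ((1505 - 159) + 1847679) + 1588782 = (1346 + 1847679) + 1588782 = 1849025 + 1588782 = 3437807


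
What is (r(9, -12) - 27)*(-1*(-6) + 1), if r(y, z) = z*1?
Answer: -273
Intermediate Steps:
r(y, z) = z
(r(9, -12) - 27)*(-1*(-6) + 1) = (-12 - 27)*(-1*(-6) + 1) = -39*(6 + 1) = -39*7 = -273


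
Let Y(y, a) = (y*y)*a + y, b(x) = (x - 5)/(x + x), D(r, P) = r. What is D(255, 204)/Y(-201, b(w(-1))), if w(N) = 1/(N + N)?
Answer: 170/148003 ≈ 0.0011486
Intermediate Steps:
w(N) = 1/(2*N)
b(x) = (-5 + x)/(2*x) (b(x) = (-5 + x)/((2*x)) = (-5 + x)*(1/(2*x)) = (-5 + x)/(2*x))
Y(y, a) = y + a*y² (Y(y, a) = y²*a + y = a*y² + y = y + a*y²)
D(255, 204)/Y(-201, b(w(-1))) = 255/((-201*(1 + ((-5 + (½)/(-1))/(2*(((½)/(-1)))))*(-201)))) = 255/((-201*(1 + ((-5 + (½)*(-1))/(2*(((½)*(-1)))))*(-201)))) = 255/((-201*(1 + ((-5 - ½)/(2*(-½)))*(-201)))) = 255/((-201*(1 + ((½)*(-2)*(-11/2))*(-201)))) = 255/((-201*(1 + (11/2)*(-201)))) = 255/((-201*(1 - 2211/2))) = 255/((-201*(-2209/2))) = 255/(444009/2) = 255*(2/444009) = 170/148003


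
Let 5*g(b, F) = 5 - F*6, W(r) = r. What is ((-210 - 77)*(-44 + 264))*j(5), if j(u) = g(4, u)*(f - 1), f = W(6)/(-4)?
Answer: -789250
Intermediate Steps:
g(b, F) = 1 - 6*F/5 (g(b, F) = (5 - F*6)/5 = (5 - 6*F)/5 = 1 - 6*F/5)
f = -3/2 (f = 6/(-4) = 6*(-1/4) = -3/2 ≈ -1.5000)
j(u) = -5/2 + 3*u (j(u) = (1 - 6*u/5)*(-3/2 - 1) = (1 - 6*u/5)*(-5/2) = -5/2 + 3*u)
((-210 - 77)*(-44 + 264))*j(5) = ((-210 - 77)*(-44 + 264))*(-5/2 + 3*5) = (-287*220)*(-5/2 + 15) = -63140*25/2 = -789250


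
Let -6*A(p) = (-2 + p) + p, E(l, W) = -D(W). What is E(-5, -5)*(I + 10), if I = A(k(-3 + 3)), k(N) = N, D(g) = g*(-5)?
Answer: -775/3 ≈ -258.33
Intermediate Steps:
D(g) = -5*g
E(l, W) = 5*W (E(l, W) = -(-5)*W = 5*W)
A(p) = ⅓ - p/3 (A(p) = -((-2 + p) + p)/6 = -(-2 + 2*p)/6 = ⅓ - p/3)
I = ⅓ (I = ⅓ - (-3 + 3)/3 = ⅓ - ⅓*0 = ⅓ + 0 = ⅓ ≈ 0.33333)
E(-5, -5)*(I + 10) = (5*(-5))*(⅓ + 10) = -25*31/3 = -775/3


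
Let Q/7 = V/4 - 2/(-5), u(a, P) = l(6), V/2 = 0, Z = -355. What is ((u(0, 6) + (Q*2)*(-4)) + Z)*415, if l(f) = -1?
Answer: -157036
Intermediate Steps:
V = 0 (V = 2*0 = 0)
u(a, P) = -1
Q = 14/5 (Q = 7*(0/4 - 2/(-5)) = 7*(0*(1/4) - 2*(-1/5)) = 7*(0 + 2/5) = 7*(2/5) = 14/5 ≈ 2.8000)
((u(0, 6) + (Q*2)*(-4)) + Z)*415 = ((-1 + ((14/5)*2)*(-4)) - 355)*415 = ((-1 + (28/5)*(-4)) - 355)*415 = ((-1 - 112/5) - 355)*415 = (-117/5 - 355)*415 = -1892/5*415 = -157036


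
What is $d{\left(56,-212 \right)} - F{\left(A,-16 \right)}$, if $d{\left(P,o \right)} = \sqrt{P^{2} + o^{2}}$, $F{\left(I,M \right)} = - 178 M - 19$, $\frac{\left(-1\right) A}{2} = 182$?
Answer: $-2829 + 4 \sqrt{3005} \approx -2609.7$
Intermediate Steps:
$A = -364$ ($A = \left(-2\right) 182 = -364$)
$F{\left(I,M \right)} = -19 - 178 M$
$d{\left(56,-212 \right)} - F{\left(A,-16 \right)} = \sqrt{56^{2} + \left(-212\right)^{2}} - \left(-19 - -2848\right) = \sqrt{3136 + 44944} - \left(-19 + 2848\right) = \sqrt{48080} - 2829 = 4 \sqrt{3005} - 2829 = -2829 + 4 \sqrt{3005}$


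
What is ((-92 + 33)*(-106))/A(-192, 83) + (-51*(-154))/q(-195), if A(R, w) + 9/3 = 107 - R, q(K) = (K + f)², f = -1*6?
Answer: 42498773/1993116 ≈ 21.323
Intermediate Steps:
f = -6
q(K) = (-6 + K)² (q(K) = (K - 6)² = (-6 + K)²)
A(R, w) = 104 - R (A(R, w) = -3 + (107 - R) = 104 - R)
((-92 + 33)*(-106))/A(-192, 83) + (-51*(-154))/q(-195) = ((-92 + 33)*(-106))/(104 - 1*(-192)) + (-51*(-154))/((-6 - 195)²) = (-59*(-106))/(104 + 192) + 7854/((-201)²) = 6254/296 + 7854/40401 = 6254*(1/296) + 7854*(1/40401) = 3127/148 + 2618/13467 = 42498773/1993116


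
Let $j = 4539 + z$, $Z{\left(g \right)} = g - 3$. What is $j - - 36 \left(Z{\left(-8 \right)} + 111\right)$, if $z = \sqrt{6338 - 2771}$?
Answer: $8139 + \sqrt{3567} \approx 8198.7$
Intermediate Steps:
$Z{\left(g \right)} = -3 + g$
$z = \sqrt{3567} \approx 59.724$
$j = 4539 + \sqrt{3567} \approx 4598.7$
$j - - 36 \left(Z{\left(-8 \right)} + 111\right) = \left(4539 + \sqrt{3567}\right) - - 36 \left(\left(-3 - 8\right) + 111\right) = \left(4539 + \sqrt{3567}\right) - - 36 \left(-11 + 111\right) = \left(4539 + \sqrt{3567}\right) - \left(-36\right) 100 = \left(4539 + \sqrt{3567}\right) - -3600 = \left(4539 + \sqrt{3567}\right) + 3600 = 8139 + \sqrt{3567}$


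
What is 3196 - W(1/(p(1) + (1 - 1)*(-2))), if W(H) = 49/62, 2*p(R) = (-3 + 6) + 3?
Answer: 198103/62 ≈ 3195.2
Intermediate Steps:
p(R) = 3 (p(R) = ((-3 + 6) + 3)/2 = (3 + 3)/2 = (½)*6 = 3)
W(H) = 49/62 (W(H) = 49*(1/62) = 49/62)
3196 - W(1/(p(1) + (1 - 1)*(-2))) = 3196 - 1*49/62 = 3196 - 49/62 = 198103/62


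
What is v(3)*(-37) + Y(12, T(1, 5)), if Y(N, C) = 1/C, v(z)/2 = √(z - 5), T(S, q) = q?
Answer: ⅕ - 74*I*√2 ≈ 0.2 - 104.65*I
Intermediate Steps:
v(z) = 2*√(-5 + z) (v(z) = 2*√(z - 5) = 2*√(-5 + z))
v(3)*(-37) + Y(12, T(1, 5)) = (2*√(-5 + 3))*(-37) + 1/5 = (2*√(-2))*(-37) + ⅕ = (2*(I*√2))*(-37) + ⅕ = (2*I*√2)*(-37) + ⅕ = -74*I*√2 + ⅕ = ⅕ - 74*I*√2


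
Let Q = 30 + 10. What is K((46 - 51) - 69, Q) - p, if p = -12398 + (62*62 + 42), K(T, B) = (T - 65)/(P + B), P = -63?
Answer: 195915/23 ≈ 8518.0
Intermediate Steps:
Q = 40
K(T, B) = (-65 + T)/(-63 + B) (K(T, B) = (T - 65)/(-63 + B) = (-65 + T)/(-63 + B))
p = -8512 (p = -12398 + (3844 + 42) = -12398 + 3886 = -8512)
K((46 - 51) - 69, Q) - p = (-65 + ((46 - 51) - 69))/(-63 + 40) - 1*(-8512) = (-65 + (-5 - 69))/(-23) + 8512 = -(-65 - 74)/23 + 8512 = -1/23*(-139) + 8512 = 139/23 + 8512 = 195915/23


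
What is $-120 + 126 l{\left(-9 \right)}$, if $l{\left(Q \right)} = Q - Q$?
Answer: $-120$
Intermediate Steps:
$l{\left(Q \right)} = 0$
$-120 + 126 l{\left(-9 \right)} = -120 + 126 \cdot 0 = -120 + 0 = -120$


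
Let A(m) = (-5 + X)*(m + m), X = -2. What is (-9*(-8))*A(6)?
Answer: -6048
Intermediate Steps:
A(m) = -14*m (A(m) = (-5 - 2)*(m + m) = -14*m)
(-9*(-8))*A(6) = (-9*(-8))*(-14*6) = 72*(-84) = -6048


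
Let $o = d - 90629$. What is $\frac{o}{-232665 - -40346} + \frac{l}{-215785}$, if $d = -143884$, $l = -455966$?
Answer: $\frac{138295312859}{41499555415} \approx 3.3325$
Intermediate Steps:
$o = -234513$ ($o = -143884 - 90629 = -234513$)
$\frac{o}{-232665 - -40346} + \frac{l}{-215785} = - \frac{234513}{-232665 - -40346} - \frac{455966}{-215785} = - \frac{234513}{-232665 + 40346} - - \frac{455966}{215785} = - \frac{234513}{-192319} + \frac{455966}{215785} = \left(-234513\right) \left(- \frac{1}{192319}\right) + \frac{455966}{215785} = \frac{234513}{192319} + \frac{455966}{215785} = \frac{138295312859}{41499555415}$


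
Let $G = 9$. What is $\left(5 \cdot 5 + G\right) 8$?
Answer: $272$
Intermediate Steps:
$\left(5 \cdot 5 + G\right) 8 = \left(5 \cdot 5 + 9\right) 8 = \left(25 + 9\right) 8 = 34 \cdot 8 = 272$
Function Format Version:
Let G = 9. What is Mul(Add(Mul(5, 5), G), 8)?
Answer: 272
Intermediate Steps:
Mul(Add(Mul(5, 5), G), 8) = Mul(Add(Mul(5, 5), 9), 8) = Mul(Add(25, 9), 8) = Mul(34, 8) = 272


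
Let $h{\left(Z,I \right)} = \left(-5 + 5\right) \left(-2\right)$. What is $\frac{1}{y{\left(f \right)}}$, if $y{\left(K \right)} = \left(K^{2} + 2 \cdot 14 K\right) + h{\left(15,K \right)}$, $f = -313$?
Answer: $\frac{1}{89205} \approx 1.121 \cdot 10^{-5}$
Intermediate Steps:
$h{\left(Z,I \right)} = 0$ ($h{\left(Z,I \right)} = 0 \left(-2\right) = 0$)
$y{\left(K \right)} = K^{2} + 28 K$ ($y{\left(K \right)} = \left(K^{2} + 2 \cdot 14 K\right) + 0 = \left(K^{2} + 28 K\right) + 0 = K^{2} + 28 K$)
$\frac{1}{y{\left(f \right)}} = \frac{1}{\left(-313\right) \left(28 - 313\right)} = \frac{1}{\left(-313\right) \left(-285\right)} = \frac{1}{89205}$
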